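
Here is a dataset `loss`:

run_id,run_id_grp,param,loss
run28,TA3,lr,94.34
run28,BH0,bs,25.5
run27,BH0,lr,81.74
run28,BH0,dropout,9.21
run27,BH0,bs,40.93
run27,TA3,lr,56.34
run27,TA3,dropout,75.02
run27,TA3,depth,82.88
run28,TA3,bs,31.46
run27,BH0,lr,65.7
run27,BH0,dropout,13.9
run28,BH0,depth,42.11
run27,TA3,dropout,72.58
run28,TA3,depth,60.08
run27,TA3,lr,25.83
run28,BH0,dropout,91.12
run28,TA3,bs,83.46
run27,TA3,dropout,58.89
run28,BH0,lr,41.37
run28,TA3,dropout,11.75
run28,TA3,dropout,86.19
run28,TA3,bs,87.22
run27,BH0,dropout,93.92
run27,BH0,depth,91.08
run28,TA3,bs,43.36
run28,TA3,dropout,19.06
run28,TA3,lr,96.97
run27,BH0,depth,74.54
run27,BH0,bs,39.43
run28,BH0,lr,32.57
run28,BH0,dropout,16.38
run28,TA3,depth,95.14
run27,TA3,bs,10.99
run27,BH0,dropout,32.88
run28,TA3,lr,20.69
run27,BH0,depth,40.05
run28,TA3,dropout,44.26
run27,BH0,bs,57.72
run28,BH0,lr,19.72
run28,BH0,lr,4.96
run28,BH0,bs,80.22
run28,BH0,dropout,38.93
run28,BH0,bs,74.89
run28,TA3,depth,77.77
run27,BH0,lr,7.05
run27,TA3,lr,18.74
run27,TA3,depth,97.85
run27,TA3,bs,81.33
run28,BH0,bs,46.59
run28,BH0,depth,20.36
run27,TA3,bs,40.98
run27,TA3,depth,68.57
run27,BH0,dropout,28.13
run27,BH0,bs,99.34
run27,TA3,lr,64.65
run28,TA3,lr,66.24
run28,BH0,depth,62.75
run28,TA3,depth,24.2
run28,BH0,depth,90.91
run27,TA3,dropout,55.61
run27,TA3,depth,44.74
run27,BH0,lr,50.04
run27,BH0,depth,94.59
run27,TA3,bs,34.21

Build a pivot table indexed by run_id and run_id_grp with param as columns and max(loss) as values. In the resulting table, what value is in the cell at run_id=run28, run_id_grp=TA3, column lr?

Rows with run_id=run28, run_id_grp=TA3 and param=lr: loss values are 94.34, 96.97, 20.69, 66.24.
max(94.34, 96.97, 20.69, 66.24) = 96.97.

96.97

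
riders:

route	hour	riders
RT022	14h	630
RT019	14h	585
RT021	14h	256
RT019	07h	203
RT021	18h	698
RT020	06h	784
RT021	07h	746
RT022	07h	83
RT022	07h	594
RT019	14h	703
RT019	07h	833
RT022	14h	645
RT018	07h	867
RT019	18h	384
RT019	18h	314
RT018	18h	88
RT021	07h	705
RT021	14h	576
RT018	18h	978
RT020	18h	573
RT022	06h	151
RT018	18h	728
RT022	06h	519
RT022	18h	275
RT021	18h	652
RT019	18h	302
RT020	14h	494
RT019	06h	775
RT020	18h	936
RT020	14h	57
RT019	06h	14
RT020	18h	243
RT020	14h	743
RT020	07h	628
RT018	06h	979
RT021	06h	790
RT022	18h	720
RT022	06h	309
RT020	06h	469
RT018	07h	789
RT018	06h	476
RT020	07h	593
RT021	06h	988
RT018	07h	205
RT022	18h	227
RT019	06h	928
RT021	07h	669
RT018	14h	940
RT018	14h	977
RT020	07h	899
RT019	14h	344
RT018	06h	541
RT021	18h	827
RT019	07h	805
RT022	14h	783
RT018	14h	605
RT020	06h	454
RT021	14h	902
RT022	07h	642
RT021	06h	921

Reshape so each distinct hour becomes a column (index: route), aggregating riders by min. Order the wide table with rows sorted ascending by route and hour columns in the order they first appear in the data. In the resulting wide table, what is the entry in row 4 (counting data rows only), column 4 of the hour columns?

With rows sorted ascending by route, row 4 is route=RT021. hour columns in first-appearance order: 14h, 07h, 18h, 06h; column 4 is 06h.
Long rows with route=RT021, hour=06h: min(790, 988, 921) = 790.

790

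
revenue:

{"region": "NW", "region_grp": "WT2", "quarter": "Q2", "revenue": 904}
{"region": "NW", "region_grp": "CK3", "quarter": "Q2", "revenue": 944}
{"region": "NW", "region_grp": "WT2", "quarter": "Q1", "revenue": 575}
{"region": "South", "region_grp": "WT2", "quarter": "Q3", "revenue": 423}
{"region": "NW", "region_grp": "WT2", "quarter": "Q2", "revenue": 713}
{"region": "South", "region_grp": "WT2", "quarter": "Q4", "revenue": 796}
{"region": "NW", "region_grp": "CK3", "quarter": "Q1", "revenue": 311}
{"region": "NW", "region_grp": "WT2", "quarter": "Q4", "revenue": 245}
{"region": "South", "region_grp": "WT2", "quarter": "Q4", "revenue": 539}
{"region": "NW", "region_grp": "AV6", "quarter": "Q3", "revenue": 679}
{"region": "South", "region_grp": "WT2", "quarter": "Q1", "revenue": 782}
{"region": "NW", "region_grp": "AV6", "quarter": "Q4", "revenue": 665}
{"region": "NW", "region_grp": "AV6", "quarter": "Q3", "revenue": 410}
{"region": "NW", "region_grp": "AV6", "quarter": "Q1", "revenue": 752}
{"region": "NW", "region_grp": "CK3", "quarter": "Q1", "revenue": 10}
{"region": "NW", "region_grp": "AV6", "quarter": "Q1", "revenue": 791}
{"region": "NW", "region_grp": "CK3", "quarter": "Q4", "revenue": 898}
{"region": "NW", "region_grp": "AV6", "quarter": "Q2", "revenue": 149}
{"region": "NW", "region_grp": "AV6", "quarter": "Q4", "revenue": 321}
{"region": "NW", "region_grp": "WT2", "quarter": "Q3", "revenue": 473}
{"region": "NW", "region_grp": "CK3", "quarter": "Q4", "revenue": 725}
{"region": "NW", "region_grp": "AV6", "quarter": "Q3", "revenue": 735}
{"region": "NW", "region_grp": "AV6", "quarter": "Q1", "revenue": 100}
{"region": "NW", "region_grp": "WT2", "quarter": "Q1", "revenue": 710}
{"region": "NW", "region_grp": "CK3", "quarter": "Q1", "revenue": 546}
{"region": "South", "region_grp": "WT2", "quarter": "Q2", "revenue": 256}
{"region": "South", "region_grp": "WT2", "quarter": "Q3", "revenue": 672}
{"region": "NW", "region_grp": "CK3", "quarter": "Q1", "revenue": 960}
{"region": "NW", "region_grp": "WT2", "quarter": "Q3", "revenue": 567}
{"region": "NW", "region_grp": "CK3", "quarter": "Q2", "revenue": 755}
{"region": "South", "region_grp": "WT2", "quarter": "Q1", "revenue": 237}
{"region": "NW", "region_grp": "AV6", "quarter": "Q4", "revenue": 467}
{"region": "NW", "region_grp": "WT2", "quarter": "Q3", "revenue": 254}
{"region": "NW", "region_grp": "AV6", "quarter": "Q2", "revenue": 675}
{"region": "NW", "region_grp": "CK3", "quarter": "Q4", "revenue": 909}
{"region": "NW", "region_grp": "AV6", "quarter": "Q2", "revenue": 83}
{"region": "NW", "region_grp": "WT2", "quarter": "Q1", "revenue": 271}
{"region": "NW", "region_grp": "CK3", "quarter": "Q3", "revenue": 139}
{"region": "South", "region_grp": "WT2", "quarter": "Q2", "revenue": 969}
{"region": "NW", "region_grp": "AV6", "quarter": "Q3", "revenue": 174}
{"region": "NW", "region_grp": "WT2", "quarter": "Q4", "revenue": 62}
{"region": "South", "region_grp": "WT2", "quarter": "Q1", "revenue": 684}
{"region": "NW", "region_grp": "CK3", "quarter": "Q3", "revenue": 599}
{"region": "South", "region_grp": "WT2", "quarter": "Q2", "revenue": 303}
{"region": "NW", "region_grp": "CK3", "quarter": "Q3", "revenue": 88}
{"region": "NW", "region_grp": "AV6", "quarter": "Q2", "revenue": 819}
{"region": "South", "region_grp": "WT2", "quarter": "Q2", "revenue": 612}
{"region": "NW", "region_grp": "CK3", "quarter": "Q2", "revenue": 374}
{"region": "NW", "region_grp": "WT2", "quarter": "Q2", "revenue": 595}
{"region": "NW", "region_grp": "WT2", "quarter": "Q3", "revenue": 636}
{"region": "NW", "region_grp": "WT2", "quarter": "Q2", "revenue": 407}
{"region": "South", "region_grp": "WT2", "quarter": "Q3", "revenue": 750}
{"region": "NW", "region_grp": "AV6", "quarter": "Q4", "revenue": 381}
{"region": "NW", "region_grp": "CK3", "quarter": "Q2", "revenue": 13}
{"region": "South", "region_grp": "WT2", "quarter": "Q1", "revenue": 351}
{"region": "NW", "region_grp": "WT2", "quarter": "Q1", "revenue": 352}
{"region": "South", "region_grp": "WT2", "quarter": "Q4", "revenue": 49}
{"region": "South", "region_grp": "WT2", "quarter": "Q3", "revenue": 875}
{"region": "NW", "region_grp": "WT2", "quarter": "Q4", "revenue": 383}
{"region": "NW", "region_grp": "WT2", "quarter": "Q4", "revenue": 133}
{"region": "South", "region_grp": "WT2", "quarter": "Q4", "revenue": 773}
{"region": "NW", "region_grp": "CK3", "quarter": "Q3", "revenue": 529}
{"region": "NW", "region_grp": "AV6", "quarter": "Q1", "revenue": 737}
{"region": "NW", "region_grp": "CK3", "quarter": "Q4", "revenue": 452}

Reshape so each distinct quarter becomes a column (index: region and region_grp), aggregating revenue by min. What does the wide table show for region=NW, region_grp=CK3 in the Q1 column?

Rows with region=NW, region_grp=CK3 and quarter=Q1: revenue values are 311, 10, 546, 960.
min(311, 10, 546, 960) = 10.

10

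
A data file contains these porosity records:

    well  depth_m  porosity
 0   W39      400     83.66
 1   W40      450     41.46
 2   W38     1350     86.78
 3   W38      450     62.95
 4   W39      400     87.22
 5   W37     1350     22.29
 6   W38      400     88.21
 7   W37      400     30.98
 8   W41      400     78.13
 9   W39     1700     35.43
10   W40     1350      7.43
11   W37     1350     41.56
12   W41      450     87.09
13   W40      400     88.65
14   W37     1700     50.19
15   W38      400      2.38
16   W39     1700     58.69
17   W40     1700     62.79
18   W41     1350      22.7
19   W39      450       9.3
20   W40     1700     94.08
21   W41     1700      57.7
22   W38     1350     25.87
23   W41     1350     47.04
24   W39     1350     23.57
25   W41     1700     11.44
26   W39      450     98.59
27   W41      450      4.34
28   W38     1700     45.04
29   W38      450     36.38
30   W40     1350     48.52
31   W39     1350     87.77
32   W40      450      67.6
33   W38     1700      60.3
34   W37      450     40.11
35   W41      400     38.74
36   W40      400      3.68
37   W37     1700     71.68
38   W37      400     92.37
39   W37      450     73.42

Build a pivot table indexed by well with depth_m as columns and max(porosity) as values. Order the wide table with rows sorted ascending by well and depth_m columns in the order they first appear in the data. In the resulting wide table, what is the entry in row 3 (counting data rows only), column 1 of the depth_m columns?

With rows sorted ascending by well, row 3 is well=W39. depth_m columns in first-appearance order: 400, 450, 1350, 1700; column 1 is 400.
Long rows with well=W39, depth_m=400: max(83.66, 87.22) = 87.22.

87.22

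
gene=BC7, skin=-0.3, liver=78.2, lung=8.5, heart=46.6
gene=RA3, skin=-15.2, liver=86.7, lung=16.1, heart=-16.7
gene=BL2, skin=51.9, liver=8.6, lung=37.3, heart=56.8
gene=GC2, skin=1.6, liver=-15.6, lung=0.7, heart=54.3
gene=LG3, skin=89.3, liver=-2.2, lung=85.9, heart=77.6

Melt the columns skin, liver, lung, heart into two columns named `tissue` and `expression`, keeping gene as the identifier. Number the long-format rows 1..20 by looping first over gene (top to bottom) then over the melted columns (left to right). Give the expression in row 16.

20 rows total (5 × 4). Row 16: index ⌊(16-1)/4⌋ = 3 into gene → GC2; (16-1) mod 4 = 3 into the melted columns → heart.
So row 16 is (GC2, heart, 54.3); expression = 54.3.

54.3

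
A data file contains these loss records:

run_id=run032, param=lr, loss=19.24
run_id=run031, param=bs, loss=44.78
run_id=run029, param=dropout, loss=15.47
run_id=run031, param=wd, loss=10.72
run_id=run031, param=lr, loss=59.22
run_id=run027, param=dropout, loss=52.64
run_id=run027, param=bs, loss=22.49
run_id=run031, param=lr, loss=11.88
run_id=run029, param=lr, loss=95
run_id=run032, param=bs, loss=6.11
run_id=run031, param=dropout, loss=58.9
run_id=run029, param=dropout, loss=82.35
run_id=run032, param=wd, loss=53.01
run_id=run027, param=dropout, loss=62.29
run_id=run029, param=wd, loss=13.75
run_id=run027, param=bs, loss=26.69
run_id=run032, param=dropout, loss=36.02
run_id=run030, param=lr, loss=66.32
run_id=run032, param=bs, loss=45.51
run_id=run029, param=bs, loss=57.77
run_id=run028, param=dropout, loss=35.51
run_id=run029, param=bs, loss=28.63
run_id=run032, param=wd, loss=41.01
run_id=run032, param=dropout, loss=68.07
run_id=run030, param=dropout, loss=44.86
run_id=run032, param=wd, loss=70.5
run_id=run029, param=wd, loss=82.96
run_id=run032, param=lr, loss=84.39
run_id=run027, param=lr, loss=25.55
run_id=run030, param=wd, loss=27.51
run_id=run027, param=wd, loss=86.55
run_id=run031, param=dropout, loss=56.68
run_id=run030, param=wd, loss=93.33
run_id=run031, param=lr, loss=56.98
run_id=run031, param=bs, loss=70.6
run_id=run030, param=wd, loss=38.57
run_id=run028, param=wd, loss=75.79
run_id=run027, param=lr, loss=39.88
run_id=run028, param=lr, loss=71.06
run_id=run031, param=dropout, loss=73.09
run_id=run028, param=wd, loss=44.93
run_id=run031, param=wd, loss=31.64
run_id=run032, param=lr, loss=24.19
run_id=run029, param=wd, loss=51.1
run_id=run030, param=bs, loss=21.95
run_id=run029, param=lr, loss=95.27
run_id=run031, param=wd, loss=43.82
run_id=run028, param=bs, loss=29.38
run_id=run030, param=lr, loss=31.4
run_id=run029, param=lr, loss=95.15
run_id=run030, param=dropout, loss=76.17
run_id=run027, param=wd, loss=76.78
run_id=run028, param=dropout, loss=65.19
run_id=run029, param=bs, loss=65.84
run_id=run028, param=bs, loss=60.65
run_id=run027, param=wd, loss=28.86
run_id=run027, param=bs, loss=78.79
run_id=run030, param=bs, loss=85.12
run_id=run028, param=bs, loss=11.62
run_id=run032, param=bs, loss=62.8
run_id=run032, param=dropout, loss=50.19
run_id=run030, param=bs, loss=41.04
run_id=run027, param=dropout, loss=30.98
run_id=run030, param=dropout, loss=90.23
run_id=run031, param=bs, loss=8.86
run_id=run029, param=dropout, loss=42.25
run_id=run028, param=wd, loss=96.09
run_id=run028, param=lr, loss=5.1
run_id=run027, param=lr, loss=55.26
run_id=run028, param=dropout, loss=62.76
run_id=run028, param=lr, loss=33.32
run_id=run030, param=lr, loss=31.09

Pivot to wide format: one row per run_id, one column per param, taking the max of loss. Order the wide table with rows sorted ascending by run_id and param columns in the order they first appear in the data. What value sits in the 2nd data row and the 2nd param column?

60.65

With rows sorted ascending by run_id, row 2 is run_id=run028. param columns in first-appearance order: lr, bs, dropout, wd; column 2 is bs.
Long rows with run_id=run028, param=bs: max(29.38, 60.65, 11.62) = 60.65.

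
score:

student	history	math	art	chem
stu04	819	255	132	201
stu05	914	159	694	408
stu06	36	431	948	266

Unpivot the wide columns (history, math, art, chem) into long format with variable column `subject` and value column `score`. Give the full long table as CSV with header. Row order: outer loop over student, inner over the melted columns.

Each (student, column) pair becomes one row: 3 × 4 = 12 rows.
For example, (stu04, history) → score=819.

student,subject,score
stu04,history,819
stu04,math,255
stu04,art,132
stu04,chem,201
stu05,history,914
stu05,math,159
stu05,art,694
stu05,chem,408
stu06,history,36
stu06,math,431
stu06,art,948
stu06,chem,266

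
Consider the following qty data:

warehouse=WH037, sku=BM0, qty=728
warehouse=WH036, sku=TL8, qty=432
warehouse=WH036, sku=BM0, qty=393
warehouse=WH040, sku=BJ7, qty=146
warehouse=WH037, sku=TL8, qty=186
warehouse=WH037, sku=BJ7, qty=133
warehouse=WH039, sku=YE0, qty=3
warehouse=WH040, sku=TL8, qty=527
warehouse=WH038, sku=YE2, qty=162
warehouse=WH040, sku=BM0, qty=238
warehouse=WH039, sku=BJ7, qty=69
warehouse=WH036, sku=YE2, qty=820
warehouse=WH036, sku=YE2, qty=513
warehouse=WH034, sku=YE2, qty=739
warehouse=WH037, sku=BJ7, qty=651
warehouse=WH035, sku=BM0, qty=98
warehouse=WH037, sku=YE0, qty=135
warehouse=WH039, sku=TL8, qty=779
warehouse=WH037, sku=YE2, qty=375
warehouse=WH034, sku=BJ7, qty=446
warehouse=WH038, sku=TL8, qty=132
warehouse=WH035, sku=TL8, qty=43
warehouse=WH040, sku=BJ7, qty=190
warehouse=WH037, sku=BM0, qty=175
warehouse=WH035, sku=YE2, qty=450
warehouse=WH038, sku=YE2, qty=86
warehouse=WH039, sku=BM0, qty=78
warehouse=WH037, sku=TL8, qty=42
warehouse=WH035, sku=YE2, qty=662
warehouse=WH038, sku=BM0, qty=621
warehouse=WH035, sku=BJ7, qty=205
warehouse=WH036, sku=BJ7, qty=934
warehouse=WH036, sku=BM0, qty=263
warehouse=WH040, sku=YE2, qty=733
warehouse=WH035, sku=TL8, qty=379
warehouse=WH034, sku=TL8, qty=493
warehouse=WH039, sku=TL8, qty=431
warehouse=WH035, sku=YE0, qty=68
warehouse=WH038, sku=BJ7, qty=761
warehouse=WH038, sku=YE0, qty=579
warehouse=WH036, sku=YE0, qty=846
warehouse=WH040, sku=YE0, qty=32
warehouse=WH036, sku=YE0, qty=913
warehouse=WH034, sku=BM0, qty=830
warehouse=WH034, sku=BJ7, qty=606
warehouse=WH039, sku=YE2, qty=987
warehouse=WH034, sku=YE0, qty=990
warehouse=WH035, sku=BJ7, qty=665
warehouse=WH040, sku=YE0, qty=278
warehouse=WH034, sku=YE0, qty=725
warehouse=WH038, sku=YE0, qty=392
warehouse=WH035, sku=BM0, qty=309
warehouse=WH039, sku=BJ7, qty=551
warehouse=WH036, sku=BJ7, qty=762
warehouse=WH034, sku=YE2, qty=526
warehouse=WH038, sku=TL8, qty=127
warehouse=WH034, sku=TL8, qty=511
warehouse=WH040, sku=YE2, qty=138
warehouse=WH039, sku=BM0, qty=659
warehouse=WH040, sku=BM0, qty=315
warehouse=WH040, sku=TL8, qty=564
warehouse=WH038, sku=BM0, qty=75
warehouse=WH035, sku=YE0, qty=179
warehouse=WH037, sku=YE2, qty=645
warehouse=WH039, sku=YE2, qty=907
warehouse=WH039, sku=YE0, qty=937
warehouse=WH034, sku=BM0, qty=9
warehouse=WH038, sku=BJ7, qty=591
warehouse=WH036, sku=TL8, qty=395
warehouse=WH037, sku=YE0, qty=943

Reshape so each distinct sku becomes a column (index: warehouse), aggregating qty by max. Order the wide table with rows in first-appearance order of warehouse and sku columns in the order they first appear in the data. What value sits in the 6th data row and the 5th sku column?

With rows in first-appearance order of warehouse, row 6 is warehouse=WH034. sku columns in first-appearance order: BM0, TL8, BJ7, YE0, YE2; column 5 is YE2.
Long rows with warehouse=WH034, sku=YE2: max(739, 526) = 739.

739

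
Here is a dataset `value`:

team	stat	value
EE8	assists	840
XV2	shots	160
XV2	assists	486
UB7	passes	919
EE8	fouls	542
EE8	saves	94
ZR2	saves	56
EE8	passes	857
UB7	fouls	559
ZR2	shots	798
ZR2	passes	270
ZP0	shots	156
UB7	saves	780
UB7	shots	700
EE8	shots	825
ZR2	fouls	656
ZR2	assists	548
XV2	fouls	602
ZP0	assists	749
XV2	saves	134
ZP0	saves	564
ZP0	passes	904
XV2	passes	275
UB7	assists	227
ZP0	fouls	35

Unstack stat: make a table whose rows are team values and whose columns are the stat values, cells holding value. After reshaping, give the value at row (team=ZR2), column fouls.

656

Wide layout: rows indexed by team, columns are the 5 distinct stat values (assists, shots, passes, fouls, saves).
Cell (team=ZR2, stat=fouls) draws from the long row where team=ZR2 and stat=fouls, which has value=656.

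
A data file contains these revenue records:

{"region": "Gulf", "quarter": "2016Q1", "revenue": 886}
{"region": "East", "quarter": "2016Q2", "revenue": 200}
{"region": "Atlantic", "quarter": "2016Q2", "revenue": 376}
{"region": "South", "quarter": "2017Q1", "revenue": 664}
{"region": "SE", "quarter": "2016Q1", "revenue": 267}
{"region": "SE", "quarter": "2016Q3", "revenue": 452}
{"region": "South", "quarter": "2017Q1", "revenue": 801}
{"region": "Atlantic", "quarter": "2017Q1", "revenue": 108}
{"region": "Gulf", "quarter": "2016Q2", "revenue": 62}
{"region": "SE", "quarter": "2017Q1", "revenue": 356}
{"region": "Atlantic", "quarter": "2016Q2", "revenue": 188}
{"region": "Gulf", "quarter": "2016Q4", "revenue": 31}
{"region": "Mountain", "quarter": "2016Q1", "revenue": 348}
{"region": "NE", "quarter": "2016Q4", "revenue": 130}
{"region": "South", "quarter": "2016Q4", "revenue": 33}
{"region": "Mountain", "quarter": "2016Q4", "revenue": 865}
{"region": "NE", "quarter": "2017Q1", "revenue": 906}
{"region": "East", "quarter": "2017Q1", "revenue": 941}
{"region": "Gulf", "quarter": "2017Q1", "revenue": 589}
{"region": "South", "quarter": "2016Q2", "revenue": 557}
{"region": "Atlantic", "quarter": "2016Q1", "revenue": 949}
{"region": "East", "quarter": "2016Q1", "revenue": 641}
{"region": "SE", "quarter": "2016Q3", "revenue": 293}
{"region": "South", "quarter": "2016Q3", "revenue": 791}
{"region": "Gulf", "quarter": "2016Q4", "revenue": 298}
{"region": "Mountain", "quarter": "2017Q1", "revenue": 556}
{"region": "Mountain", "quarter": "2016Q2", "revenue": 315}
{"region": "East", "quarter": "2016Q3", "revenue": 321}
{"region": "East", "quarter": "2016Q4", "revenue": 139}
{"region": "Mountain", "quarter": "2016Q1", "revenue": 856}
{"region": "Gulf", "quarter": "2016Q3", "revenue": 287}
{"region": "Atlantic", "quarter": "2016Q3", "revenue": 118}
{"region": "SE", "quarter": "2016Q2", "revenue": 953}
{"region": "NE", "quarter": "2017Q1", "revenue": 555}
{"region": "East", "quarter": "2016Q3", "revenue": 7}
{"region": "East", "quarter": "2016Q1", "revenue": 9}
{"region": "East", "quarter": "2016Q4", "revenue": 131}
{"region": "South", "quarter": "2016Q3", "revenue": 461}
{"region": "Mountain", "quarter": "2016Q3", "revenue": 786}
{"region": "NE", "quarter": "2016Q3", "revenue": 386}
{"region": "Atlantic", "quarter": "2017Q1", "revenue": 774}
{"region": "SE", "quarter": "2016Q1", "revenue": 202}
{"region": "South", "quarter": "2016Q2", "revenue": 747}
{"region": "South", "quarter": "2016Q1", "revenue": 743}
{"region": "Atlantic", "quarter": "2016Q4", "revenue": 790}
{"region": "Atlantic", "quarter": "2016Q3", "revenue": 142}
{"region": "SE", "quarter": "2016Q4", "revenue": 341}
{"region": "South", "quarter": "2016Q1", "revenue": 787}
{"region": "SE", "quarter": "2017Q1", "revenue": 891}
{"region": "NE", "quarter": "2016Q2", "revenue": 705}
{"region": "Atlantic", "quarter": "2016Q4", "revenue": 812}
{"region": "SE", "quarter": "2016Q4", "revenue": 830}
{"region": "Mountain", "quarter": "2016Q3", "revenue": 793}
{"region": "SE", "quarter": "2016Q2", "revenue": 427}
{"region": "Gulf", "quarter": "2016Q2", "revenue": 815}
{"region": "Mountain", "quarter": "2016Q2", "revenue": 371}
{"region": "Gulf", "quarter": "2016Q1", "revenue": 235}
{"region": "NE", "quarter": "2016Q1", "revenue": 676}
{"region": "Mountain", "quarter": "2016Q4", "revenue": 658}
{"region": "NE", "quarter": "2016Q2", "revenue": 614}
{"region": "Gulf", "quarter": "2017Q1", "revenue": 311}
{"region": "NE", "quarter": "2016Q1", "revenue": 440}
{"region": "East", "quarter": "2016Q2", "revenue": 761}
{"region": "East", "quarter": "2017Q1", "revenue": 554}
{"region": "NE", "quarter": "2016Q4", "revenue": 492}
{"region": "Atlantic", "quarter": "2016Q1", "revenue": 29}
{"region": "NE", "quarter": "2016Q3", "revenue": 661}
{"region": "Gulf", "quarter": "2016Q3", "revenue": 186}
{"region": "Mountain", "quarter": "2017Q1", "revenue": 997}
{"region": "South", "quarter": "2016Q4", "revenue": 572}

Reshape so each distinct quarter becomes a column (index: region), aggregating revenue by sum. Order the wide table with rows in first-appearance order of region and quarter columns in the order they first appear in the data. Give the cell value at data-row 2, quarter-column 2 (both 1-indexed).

961

With rows in first-appearance order of region, row 2 is region=East. quarter columns in first-appearance order: 2016Q1, 2016Q2, 2017Q1, 2016Q3, 2016Q4; column 2 is 2016Q2.
Long rows with region=East, quarter=2016Q2: 200 + 761 = 961.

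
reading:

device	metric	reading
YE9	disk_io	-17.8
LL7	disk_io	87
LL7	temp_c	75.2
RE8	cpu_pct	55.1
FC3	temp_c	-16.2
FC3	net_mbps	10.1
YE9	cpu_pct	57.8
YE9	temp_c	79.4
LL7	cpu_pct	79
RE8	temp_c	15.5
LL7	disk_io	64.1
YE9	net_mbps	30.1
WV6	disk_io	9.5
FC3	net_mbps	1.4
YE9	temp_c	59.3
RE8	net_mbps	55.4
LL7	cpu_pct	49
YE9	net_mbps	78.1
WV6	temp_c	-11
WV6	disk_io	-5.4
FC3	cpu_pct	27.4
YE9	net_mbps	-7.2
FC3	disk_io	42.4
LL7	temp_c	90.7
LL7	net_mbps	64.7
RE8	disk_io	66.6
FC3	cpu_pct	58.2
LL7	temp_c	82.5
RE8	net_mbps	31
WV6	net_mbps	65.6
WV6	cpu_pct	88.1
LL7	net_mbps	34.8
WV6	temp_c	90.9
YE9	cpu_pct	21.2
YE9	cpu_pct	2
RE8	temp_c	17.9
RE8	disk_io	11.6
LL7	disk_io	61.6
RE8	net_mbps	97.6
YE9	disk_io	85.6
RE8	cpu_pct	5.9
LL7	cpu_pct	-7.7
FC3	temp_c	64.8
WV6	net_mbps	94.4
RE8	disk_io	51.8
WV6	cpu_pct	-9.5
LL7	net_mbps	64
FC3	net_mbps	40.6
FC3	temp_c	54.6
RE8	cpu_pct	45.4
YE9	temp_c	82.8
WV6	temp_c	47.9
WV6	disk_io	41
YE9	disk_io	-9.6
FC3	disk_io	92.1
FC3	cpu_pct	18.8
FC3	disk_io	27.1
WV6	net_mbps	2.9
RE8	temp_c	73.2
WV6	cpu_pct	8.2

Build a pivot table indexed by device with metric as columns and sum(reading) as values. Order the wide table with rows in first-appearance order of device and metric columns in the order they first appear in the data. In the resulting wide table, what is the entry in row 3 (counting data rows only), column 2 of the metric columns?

With rows in first-appearance order of device, row 3 is device=RE8. metric columns in first-appearance order: disk_io, temp_c, cpu_pct, net_mbps; column 2 is temp_c.
Long rows with device=RE8, metric=temp_c: 15.5 + 17.9 + 73.2 = 106.6.

106.6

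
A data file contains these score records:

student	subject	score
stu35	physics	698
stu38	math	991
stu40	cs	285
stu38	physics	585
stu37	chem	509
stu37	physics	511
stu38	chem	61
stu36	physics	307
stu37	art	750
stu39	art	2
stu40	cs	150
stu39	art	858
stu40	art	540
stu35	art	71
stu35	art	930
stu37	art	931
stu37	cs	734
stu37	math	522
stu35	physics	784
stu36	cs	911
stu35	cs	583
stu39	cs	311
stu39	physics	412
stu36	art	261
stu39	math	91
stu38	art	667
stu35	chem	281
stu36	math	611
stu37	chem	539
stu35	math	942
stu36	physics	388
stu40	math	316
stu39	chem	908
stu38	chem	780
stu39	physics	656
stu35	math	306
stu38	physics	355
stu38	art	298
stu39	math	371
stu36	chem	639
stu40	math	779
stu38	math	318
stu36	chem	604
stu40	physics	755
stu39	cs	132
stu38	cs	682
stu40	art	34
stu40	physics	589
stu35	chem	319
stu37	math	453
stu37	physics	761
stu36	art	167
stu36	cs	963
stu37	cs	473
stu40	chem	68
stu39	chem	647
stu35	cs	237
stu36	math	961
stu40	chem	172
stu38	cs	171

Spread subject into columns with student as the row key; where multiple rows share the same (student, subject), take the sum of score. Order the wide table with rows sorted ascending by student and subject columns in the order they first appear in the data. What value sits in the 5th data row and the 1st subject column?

1068

With rows sorted ascending by student, row 5 is student=stu39. subject columns in first-appearance order: physics, math, cs, chem, art; column 1 is physics.
Long rows with student=stu39, subject=physics: 412 + 656 = 1068.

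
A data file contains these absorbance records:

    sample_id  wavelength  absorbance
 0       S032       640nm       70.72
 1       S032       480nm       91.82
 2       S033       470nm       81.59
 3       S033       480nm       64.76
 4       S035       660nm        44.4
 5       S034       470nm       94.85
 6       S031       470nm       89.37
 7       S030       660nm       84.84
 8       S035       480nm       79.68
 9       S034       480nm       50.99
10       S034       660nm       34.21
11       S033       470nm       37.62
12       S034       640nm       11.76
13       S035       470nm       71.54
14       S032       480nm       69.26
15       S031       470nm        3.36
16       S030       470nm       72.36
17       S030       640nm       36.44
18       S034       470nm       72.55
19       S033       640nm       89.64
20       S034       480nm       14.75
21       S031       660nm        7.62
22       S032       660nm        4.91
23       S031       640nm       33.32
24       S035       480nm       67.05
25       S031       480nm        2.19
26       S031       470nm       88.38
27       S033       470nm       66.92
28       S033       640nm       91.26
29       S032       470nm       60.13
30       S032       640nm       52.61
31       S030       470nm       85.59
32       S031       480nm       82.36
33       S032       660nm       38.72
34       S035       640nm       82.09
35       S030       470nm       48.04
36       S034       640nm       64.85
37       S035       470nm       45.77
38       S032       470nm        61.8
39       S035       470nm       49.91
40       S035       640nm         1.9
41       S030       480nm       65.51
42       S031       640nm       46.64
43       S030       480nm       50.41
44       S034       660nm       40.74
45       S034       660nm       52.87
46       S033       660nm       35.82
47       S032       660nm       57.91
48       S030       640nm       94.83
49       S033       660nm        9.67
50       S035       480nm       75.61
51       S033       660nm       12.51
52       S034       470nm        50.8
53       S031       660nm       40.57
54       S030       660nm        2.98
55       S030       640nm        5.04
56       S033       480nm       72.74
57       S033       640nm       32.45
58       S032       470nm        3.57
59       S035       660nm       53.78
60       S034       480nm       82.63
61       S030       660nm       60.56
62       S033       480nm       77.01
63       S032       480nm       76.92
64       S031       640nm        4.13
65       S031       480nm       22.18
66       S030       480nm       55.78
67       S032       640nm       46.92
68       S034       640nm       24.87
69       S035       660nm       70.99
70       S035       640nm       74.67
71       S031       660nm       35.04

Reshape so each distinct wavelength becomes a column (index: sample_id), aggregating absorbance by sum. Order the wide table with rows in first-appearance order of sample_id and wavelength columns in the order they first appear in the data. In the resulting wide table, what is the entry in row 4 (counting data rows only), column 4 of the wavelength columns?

With rows in first-appearance order of sample_id, row 4 is sample_id=S034. wavelength columns in first-appearance order: 640nm, 480nm, 470nm, 660nm; column 4 is 660nm.
Long rows with sample_id=S034, wavelength=660nm: 34.21 + 40.74 + 52.87 = 127.82.

127.82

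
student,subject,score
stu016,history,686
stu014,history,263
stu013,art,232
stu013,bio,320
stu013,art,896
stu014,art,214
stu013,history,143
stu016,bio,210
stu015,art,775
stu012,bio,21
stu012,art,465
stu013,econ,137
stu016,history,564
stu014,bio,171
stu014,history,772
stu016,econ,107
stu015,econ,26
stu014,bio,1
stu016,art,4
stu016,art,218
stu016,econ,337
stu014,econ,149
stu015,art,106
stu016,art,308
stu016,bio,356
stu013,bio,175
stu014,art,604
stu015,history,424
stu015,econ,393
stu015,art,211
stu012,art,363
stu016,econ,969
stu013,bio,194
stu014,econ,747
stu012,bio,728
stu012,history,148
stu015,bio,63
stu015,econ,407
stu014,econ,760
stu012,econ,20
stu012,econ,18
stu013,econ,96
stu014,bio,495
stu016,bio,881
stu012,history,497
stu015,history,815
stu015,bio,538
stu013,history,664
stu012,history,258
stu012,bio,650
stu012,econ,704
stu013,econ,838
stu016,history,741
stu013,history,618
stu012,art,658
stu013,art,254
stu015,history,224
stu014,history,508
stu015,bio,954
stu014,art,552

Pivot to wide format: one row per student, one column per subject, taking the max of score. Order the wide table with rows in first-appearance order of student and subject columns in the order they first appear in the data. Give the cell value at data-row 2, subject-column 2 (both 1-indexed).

With rows in first-appearance order of student, row 2 is student=stu014. subject columns in first-appearance order: history, art, bio, econ; column 2 is art.
Long rows with student=stu014, subject=art: max(214, 604, 552) = 604.

604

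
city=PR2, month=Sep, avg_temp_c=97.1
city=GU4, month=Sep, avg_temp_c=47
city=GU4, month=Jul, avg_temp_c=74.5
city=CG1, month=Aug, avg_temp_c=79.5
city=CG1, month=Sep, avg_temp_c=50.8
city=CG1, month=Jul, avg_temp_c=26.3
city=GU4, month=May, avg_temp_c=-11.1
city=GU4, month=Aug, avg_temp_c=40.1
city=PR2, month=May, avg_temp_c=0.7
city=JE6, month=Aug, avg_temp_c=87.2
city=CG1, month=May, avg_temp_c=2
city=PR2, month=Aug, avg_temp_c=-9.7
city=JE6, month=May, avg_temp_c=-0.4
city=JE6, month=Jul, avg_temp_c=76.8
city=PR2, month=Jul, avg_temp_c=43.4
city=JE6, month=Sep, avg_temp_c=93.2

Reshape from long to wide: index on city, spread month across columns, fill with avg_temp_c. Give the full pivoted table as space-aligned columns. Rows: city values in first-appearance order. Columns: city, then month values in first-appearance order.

city  Sep   Jul   Aug   May  
PR2   97.1  43.4  -9.7  0.7  
GU4   47    74.5  40.1  -11.1
CG1   50.8  26.3  79.5  2    
JE6   93.2  76.8  87.2  -0.4 

Columns: city plus the 4 distinct month values (Sep, Jul, Aug, May).
For example, row PR2 column Sep takes avg_temp_c=97.1 from the long row (PR2, Sep).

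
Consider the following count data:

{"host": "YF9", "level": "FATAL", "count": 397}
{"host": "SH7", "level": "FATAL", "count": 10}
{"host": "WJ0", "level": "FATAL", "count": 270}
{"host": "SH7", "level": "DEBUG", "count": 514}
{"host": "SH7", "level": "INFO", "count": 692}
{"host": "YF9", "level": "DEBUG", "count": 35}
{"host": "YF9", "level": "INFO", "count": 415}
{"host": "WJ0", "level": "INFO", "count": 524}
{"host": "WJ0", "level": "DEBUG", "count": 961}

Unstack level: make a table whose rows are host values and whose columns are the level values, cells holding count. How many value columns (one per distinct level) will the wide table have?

3

3 distinct level values: FATAL, DEBUG, INFO.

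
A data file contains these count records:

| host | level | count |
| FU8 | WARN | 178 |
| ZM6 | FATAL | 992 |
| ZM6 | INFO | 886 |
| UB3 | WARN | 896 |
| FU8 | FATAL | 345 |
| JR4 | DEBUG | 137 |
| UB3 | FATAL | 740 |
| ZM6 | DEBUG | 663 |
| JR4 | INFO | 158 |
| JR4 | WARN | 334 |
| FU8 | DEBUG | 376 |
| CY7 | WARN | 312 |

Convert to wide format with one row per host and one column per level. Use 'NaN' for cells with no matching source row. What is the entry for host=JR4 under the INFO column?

158

The long row with host=JR4, level=INFO has count=158.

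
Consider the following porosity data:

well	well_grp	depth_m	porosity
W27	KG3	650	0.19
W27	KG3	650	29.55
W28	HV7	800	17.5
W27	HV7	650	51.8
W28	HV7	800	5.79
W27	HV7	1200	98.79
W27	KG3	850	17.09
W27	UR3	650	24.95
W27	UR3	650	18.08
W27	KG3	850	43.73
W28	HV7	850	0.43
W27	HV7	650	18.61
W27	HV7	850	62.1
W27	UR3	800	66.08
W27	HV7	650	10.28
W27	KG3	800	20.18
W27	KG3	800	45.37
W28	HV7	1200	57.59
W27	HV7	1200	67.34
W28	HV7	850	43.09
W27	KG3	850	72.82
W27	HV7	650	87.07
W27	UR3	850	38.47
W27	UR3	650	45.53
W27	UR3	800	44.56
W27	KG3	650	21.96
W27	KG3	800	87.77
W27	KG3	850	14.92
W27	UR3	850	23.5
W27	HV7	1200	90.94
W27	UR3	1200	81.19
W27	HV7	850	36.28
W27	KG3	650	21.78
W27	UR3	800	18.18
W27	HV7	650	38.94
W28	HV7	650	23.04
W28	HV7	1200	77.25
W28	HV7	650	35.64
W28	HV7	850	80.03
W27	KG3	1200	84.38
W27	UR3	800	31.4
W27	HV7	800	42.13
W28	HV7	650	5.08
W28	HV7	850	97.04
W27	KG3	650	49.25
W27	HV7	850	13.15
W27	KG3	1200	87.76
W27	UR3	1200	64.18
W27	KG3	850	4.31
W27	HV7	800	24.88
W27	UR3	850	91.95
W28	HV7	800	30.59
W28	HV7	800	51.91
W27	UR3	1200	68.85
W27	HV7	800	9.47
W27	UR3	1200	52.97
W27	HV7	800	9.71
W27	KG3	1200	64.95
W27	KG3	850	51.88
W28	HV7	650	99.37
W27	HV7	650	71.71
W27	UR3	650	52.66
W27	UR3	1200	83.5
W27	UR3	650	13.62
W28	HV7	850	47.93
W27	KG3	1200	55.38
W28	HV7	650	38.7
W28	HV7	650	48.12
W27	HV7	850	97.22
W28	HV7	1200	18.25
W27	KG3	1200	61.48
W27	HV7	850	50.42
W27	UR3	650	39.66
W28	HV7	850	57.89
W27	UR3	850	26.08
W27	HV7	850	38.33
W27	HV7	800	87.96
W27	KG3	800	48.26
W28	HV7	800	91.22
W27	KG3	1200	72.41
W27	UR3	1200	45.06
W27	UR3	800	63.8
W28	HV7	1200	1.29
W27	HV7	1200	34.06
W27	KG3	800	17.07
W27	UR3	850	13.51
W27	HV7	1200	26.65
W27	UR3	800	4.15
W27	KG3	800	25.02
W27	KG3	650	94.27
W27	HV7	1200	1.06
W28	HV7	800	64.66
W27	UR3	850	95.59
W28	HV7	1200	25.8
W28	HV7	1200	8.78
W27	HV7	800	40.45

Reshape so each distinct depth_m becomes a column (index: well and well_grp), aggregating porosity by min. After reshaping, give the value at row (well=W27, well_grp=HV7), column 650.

10.28

Rows with well=W27, well_grp=HV7 and depth_m=650: porosity values are 51.8, 18.61, 10.28, 87.07, 38.94, 71.71.
min(51.8, 18.61, 10.28, 87.07, 38.94, 71.71) = 10.28.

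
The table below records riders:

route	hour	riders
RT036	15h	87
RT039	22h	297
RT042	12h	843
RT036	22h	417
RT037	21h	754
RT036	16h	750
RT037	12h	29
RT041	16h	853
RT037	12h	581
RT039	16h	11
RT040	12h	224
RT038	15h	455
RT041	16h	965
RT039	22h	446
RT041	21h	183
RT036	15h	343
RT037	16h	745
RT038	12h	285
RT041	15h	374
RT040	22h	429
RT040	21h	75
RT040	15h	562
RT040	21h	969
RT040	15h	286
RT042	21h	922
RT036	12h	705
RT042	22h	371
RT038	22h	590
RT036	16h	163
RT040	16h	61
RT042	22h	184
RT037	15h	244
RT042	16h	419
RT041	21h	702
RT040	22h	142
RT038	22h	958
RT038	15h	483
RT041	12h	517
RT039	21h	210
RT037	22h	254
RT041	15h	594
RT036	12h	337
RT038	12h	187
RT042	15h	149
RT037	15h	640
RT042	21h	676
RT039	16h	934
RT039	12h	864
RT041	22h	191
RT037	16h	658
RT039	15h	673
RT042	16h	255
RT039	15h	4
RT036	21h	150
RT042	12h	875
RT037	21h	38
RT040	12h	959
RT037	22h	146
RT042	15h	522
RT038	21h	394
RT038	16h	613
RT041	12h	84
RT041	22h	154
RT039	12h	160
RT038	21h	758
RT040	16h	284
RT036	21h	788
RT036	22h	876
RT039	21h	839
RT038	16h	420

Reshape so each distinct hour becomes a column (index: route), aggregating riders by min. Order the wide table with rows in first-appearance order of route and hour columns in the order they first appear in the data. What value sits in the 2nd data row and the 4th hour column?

With rows in first-appearance order of route, row 2 is route=RT039. hour columns in first-appearance order: 15h, 22h, 12h, 21h, 16h; column 4 is 21h.
Long rows with route=RT039, hour=21h: min(210, 839) = 210.

210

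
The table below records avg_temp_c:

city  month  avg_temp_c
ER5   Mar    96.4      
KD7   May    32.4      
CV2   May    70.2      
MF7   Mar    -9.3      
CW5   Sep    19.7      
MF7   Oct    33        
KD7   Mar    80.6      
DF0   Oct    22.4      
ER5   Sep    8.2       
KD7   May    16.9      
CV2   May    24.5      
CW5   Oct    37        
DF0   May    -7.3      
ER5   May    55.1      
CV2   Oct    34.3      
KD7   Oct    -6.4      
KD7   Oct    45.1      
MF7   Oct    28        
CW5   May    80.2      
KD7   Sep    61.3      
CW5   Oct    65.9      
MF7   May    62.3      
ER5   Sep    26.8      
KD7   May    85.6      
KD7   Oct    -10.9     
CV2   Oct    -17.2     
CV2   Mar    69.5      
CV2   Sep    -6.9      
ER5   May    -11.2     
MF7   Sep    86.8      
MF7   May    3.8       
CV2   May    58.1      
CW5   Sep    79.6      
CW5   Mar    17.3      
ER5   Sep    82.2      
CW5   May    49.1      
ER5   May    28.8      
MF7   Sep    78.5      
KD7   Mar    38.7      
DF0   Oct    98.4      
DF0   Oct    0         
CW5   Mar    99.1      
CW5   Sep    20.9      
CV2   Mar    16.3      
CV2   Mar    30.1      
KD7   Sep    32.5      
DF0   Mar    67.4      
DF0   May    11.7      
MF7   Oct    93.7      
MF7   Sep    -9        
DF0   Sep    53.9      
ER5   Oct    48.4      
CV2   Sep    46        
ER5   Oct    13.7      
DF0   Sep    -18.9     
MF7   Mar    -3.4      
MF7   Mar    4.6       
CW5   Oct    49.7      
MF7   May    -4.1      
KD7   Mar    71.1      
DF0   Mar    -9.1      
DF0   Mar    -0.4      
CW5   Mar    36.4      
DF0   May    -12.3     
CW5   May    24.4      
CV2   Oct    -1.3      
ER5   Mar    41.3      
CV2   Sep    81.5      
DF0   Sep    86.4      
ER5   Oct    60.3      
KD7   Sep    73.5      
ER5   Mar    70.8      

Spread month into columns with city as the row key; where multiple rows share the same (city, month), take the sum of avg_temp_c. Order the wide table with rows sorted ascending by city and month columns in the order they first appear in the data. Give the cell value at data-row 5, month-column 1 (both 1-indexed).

190.4

With rows sorted ascending by city, row 5 is city=KD7. month columns in first-appearance order: Mar, May, Sep, Oct; column 1 is Mar.
Long rows with city=KD7, month=Mar: 80.6 + 38.7 + 71.1 = 190.4.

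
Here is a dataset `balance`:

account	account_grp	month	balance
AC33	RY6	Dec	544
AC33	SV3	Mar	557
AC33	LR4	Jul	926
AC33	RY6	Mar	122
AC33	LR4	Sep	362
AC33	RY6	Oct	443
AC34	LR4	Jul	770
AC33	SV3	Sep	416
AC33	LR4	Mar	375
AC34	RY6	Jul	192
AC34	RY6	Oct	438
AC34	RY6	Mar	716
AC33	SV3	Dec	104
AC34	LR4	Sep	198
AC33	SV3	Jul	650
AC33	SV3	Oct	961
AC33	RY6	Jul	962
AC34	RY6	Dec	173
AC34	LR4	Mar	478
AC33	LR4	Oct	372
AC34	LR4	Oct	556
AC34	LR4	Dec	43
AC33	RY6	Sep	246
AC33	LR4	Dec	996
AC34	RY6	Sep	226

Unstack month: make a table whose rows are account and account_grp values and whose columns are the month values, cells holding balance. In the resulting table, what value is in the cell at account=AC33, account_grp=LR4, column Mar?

375

Wide layout: rows indexed by account and account_grp, columns are the 5 distinct month values (Dec, Mar, Jul, Sep, Oct).
Cell (account=AC33, account_grp=LR4, month=Mar) draws from the long row where account=AC33, account_grp=LR4 and month=Mar, which has balance=375.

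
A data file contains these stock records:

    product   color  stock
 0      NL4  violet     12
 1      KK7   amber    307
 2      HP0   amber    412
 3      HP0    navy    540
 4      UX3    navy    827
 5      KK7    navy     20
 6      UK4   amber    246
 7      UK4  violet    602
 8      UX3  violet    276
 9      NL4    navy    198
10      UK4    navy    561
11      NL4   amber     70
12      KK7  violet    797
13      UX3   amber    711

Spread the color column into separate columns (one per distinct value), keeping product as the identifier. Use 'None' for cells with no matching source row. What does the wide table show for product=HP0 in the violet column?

No long-format row has product=HP0 and color=violet, so the cell is None.

None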